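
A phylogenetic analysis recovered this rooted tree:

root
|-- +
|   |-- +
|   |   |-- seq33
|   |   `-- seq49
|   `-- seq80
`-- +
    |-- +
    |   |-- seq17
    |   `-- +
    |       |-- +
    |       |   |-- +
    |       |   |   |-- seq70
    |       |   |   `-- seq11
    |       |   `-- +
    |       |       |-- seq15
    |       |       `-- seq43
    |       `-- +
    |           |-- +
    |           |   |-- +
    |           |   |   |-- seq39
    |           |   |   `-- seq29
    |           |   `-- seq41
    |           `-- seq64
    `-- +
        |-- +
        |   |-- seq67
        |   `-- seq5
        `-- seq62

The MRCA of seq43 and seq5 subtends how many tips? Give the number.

The MRCA of seq43 and seq5 is the node subtending ((seq17,(((seq70,seq11),(seq15,seq43)),(((seq39,seq29),seq41),seq64))),((seq67,seq5),seq62)).
That clade contains 12 terminal taxa: seq11, seq15, seq17, seq29, seq39, seq41, seq43, seq5, seq62, seq64, seq67, seq70.

12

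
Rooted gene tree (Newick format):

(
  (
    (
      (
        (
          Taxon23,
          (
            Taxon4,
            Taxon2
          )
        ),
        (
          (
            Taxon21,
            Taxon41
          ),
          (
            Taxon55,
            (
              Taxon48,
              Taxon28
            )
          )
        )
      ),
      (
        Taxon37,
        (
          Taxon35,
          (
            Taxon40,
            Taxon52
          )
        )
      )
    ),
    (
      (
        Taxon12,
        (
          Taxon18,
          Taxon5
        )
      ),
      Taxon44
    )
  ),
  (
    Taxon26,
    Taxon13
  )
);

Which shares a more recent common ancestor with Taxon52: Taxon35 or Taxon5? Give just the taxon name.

Taxon35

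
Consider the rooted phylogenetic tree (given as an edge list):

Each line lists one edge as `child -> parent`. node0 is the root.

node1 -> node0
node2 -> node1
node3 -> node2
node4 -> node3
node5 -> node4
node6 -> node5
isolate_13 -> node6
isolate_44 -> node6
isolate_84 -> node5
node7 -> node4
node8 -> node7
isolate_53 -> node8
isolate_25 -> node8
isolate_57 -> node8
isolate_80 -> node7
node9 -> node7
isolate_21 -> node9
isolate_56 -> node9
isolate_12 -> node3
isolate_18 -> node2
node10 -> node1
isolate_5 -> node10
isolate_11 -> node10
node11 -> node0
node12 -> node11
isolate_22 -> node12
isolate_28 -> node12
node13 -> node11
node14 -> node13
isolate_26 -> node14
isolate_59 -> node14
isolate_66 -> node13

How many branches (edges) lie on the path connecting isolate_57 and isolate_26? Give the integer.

11

The MRCA of isolate_57 and isolate_26 is the root of the tree.
From isolate_57 up to that node: 7 branches. From isolate_26 up to the same node: 4 branches. Total: 7 + 4 = 11.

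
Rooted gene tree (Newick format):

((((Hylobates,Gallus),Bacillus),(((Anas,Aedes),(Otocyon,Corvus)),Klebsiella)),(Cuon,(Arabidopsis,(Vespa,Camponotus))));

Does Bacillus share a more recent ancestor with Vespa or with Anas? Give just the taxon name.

The MRCA of Bacillus and Anas subtends (((Hylobates,Gallus),Bacillus),(((Anas,Aedes),(Otocyon,Corvus)),Klebsiella)) (8 taxa).
The MRCA of Bacillus and Vespa is the root, subtending the entire tree (12 taxa).
The first is nested inside the second, so Bacillus shares a more recent common ancestor with Anas.

Anas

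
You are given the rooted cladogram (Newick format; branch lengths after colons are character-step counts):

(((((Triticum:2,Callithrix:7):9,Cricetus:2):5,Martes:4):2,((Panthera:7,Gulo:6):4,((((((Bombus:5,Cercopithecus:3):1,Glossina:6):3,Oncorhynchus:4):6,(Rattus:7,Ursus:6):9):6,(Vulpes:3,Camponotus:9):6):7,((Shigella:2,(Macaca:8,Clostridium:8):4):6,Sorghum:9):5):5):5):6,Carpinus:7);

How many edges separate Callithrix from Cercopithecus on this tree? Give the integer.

12

The MRCA of Callithrix and Cercopithecus is the node subtending ((((Triticum,Callithrix),Cricetus),Martes),((Panthera,Gulo),((((((Bombus,Cercopithecus),Glossina),Oncorhynchus),(Rattus,Ursus)),(Vulpes,Camponotus)),((Shigella,(Macaca,Clostridium)),Sorghum)))).
From Callithrix up to that node: 4 branches. From Cercopithecus up to the same node: 8 branches. Total: 4 + 8 = 12.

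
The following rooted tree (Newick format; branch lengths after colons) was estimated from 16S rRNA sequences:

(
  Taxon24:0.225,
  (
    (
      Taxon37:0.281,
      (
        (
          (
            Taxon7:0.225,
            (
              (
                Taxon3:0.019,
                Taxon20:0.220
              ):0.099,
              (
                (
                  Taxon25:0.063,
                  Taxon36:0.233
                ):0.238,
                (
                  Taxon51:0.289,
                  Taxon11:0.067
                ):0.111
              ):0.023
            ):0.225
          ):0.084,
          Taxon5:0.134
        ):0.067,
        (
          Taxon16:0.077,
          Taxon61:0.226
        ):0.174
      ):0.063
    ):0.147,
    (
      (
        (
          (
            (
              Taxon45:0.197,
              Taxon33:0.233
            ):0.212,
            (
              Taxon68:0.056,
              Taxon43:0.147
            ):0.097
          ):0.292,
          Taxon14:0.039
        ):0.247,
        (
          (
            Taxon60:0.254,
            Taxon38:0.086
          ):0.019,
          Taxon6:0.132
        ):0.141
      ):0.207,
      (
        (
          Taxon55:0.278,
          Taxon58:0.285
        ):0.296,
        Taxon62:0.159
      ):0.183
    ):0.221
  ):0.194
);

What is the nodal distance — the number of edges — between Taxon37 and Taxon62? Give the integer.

The MRCA of Taxon37 and Taxon62 is the node subtending ((Taxon37,(((Taxon7,((Taxon3,Taxon20),((Taxon25,Taxon36),(Taxon51,Taxon11)))),Taxon5),(Taxon16,Taxon61))),(((((Taxon45,Taxon33),(Taxon68,Taxon43)),Taxon14),((Taxon60,Taxon38),Taxon6)),((Taxon55,Taxon58),Taxon62))).
From Taxon37 up to that node: 2 branches. From Taxon62 up to the same node: 3 branches. Total: 2 + 3 = 5.

5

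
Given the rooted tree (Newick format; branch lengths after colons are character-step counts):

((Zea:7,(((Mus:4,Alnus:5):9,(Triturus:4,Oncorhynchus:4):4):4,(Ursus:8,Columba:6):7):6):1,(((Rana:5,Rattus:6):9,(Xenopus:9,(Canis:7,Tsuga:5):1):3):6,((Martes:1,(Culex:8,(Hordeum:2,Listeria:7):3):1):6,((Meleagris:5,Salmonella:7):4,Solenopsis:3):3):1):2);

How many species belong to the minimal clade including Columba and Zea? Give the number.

The MRCA of Columba and Zea is the node subtending (Zea,(((Mus,Alnus),(Triturus,Oncorhynchus)),(Ursus,Columba))).
That clade contains 7 terminal taxa: Alnus, Columba, Mus, Oncorhynchus, Triturus, Ursus, Zea.

7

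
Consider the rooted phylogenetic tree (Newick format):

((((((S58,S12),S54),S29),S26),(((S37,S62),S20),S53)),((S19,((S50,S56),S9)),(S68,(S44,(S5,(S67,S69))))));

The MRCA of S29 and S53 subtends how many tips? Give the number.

The MRCA of S29 and S53 is the node subtending (((((S58,S12),S54),S29),S26),(((S37,S62),S20),S53)).
That clade contains 9 terminal taxa: S12, S20, S26, S29, S37, S53, S54, S58, S62.

9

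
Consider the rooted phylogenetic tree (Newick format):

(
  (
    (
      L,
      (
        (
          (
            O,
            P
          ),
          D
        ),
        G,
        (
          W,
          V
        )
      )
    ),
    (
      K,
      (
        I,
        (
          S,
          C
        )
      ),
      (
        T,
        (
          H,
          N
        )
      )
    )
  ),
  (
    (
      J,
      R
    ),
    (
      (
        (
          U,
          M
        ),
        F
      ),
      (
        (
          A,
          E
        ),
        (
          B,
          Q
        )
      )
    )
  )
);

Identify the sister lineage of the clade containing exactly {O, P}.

The clade containing exactly {O, P} attaches to the tree at the node subtending ((O,P),D).
The other lineage descending from that same node — the sister group — is the single tip D.

D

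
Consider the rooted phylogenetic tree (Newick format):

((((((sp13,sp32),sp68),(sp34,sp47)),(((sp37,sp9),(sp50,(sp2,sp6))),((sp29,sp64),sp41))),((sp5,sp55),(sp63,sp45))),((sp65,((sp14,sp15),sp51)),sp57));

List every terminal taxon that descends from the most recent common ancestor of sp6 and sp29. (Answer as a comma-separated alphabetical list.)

sp2, sp29, sp37, sp41, sp50, sp6, sp64, sp9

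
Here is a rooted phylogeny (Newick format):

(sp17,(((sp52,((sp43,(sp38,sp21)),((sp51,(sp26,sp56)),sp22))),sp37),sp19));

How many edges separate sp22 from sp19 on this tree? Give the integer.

6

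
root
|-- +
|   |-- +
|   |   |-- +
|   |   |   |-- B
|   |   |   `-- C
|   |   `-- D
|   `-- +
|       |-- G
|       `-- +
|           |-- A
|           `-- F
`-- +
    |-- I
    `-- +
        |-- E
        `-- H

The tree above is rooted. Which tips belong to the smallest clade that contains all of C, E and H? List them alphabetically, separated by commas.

A, B, C, D, E, F, G, H, I

Tracing C: it sits inside (B,C).
Tracing E: it sits inside (E,H).
Tracing H: it sits inside (E,H).
The smallest clade enclosing all 3 is the whole tree (their MRCA is the root), so the answer is all 9 tips in alphabetical order.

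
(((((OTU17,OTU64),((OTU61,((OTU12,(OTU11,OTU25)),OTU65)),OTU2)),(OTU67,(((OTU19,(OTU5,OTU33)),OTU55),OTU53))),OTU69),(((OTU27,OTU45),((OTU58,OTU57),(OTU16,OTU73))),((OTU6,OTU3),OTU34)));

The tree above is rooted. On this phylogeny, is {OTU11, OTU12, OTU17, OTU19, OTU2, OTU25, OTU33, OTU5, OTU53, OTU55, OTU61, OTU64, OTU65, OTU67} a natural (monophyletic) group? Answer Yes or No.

The most recent common ancestor of these taxa subtends (((OTU17,OTU64),((OTU61,((OTU12,(OTU11,OTU25)),OTU65)),OTU2)),(OTU67,(((OTU19,(OTU5,OTU33)),OTU55),OTU53))).
That clade has exactly 14 tips — every listed taxon and nothing else — so the group is monophyletic.

Yes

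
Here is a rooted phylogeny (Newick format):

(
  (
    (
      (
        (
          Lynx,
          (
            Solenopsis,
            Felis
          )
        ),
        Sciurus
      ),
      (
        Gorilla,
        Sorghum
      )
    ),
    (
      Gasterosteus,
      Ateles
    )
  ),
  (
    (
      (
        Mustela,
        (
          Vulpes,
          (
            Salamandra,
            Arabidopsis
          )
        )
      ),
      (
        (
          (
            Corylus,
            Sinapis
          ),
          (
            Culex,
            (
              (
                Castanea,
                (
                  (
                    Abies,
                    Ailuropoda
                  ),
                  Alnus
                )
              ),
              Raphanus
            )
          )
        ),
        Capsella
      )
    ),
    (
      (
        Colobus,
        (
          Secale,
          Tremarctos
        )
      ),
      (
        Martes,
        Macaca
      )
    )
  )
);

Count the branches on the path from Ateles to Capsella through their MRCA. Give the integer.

7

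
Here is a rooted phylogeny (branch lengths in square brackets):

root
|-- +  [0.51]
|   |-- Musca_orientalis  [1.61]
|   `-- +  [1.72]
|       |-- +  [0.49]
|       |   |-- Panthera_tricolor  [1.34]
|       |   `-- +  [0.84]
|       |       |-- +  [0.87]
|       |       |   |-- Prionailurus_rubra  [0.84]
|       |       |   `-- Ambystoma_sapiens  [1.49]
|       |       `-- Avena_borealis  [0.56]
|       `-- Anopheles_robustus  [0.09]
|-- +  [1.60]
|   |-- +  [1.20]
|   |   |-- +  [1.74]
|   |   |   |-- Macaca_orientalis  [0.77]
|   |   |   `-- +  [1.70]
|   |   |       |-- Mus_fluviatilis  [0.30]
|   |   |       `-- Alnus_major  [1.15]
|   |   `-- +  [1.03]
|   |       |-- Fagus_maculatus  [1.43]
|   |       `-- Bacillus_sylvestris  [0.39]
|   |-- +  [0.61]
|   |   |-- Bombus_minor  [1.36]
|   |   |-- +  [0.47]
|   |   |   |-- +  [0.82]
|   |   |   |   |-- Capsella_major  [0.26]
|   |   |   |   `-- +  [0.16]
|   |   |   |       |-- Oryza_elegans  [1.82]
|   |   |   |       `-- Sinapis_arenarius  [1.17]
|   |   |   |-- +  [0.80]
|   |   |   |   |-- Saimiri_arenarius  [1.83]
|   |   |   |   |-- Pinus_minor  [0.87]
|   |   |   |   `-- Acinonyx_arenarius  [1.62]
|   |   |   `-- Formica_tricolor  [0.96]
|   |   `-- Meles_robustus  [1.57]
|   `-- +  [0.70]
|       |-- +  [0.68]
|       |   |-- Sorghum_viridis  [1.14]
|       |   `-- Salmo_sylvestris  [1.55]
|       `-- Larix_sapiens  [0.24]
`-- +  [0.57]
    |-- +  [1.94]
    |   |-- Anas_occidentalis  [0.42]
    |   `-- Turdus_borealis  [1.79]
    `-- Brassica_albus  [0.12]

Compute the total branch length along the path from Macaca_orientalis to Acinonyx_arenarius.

7.21

The path runs Macaca_orientalis → … → MRCA → … → Acinonyx_arenarius; the MRCA is the node subtending (((Macaca_orientalis,(Mus_fluviatilis,Alnus_major)),(Fagus_maculatus,Bacillus_sylvestris)),(Bombus_minor,((Capsella_major,(Oryza_elegans,Sinapis_arenarius)),(Saimiri_arenarius,Pinus_minor,Acinonyx_arenarius),Formica_tricolor),Meles_robustus),((Sorghum_viridis,Salmo_sylvestris),Larix_sapiens)).
Branch lengths along that path: 0.77 + 1.74 + 1.20 + 0.61 + 0.47 + 0.80 + 1.62 = 7.21.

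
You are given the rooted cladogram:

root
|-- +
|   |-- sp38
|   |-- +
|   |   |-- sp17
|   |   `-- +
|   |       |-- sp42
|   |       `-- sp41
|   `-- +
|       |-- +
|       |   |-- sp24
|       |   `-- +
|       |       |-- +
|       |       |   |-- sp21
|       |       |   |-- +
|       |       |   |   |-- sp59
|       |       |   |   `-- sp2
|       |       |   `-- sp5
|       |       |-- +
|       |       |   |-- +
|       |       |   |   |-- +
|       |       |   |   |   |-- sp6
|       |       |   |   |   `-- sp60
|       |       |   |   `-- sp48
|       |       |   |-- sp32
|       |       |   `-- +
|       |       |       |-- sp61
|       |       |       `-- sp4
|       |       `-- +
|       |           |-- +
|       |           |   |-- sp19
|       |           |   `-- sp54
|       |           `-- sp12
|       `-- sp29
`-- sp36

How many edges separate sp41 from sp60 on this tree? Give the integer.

10

The MRCA of sp41 and sp60 is the node subtending (sp38,(sp17,(sp42,sp41)),((sp24,((sp21,(sp59,sp2),sp5),(((sp6,sp60),sp48),sp32,(sp61,sp4)),((sp19,sp54),sp12))),sp29)).
From sp41 up to that node: 3 branches. From sp60 up to the same node: 7 branches. Total: 3 + 7 = 10.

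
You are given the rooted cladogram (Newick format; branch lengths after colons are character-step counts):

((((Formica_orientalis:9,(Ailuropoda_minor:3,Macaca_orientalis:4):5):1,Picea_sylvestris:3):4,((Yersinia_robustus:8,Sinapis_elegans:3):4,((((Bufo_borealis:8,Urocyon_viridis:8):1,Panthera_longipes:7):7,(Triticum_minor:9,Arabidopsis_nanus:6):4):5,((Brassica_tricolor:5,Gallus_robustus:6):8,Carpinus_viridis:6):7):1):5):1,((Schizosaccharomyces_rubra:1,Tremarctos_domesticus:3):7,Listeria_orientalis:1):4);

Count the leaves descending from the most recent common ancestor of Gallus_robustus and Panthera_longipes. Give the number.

The MRCA of Gallus_robustus and Panthera_longipes is the node subtending ((((Bufo_borealis,Urocyon_viridis),Panthera_longipes),(Triticum_minor,Arabidopsis_nanus)),((Brassica_tricolor,Gallus_robustus),Carpinus_viridis)).
That clade contains 8 terminal taxa: Arabidopsis_nanus, Brassica_tricolor, Bufo_borealis, Carpinus_viridis, Gallus_robustus, Panthera_longipes, Triticum_minor, Urocyon_viridis.

8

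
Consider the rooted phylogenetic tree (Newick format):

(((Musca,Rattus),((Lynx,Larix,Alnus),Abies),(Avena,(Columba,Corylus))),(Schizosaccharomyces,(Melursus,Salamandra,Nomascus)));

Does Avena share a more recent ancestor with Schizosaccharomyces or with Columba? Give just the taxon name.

The MRCA of Avena and Columba subtends (Avena,(Columba,Corylus)) (3 taxa).
The MRCA of Avena and Schizosaccharomyces is the root, subtending the entire tree (13 taxa).
The first is nested inside the second, so Avena shares a more recent common ancestor with Columba.

Columba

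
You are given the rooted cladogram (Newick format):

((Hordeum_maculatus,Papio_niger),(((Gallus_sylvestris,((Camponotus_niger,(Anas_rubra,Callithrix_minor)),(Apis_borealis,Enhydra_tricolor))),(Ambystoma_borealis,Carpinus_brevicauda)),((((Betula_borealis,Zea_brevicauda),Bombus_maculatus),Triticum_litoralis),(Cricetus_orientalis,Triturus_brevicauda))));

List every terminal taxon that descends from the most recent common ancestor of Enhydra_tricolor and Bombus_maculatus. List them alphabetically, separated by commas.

Ambystoma_borealis, Anas_rubra, Apis_borealis, Betula_borealis, Bombus_maculatus, Callithrix_minor, Camponotus_niger, Carpinus_brevicauda, Cricetus_orientalis, Enhydra_tricolor, Gallus_sylvestris, Triticum_litoralis, Triturus_brevicauda, Zea_brevicauda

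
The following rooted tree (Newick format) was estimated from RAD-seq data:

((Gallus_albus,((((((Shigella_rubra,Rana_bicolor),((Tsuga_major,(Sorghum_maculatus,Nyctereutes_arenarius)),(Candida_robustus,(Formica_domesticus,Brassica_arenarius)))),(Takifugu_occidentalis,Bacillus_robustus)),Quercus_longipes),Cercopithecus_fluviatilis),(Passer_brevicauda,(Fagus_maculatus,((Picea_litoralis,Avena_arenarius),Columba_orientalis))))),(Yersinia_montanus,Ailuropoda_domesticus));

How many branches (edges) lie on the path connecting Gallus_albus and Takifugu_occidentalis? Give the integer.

The MRCA of Gallus_albus and Takifugu_occidentalis is the node subtending (Gallus_albus,((((((Shigella_rubra,Rana_bicolor),((Tsuga_major,(Sorghum_maculatus,Nyctereutes_arenarius)),(Candida_robustus,(Formica_domesticus,Brassica_arenarius)))),(Takifugu_occidentalis,Bacillus_robustus)),Quercus_longipes),Cercopithecus_fluviatilis),(Passer_brevicauda,(Fagus_maculatus,((Picea_litoralis,Avena_arenarius),Columba_orientalis))))).
From Gallus_albus up to that node: 1 branch. From Takifugu_occidentalis up to the same node: 6 branches. Total: 1 + 6 = 7.

7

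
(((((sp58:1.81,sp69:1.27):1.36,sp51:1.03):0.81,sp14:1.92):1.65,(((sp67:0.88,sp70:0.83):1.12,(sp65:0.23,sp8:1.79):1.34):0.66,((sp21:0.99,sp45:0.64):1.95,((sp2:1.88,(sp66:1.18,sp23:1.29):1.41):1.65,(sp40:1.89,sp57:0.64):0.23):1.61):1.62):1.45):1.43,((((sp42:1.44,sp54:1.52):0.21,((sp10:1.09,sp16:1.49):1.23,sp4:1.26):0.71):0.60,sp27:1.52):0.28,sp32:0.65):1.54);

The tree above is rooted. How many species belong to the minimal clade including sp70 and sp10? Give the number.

The MRCA of sp70 and sp10 is the root, so the clade is the entire tree.
That clade contains 22 terminal taxa: sp10, sp14, sp16, sp2, sp21, sp23, sp27, sp32, sp4, sp40, sp42, sp45, sp51, sp54, sp57, sp58, sp65, sp66, sp67, sp69, sp70, sp8.

22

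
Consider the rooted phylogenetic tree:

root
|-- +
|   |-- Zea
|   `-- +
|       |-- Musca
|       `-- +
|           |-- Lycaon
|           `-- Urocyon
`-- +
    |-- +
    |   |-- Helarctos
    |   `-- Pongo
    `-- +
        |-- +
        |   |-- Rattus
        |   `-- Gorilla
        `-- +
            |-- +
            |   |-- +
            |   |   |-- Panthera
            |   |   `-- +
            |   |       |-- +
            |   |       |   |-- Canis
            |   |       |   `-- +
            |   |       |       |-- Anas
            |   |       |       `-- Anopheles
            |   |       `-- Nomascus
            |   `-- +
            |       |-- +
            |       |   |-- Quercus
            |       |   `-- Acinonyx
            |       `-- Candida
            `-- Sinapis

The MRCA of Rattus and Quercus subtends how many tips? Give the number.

11

The MRCA of Rattus and Quercus is the node subtending ((Rattus,Gorilla),(((Panthera,((Canis,(Anas,Anopheles)),Nomascus)),((Quercus,Acinonyx),Candida)),Sinapis)).
That clade contains 11 terminal taxa: Acinonyx, Anas, Anopheles, Candida, Canis, Gorilla, Nomascus, Panthera, Quercus, Rattus, Sinapis.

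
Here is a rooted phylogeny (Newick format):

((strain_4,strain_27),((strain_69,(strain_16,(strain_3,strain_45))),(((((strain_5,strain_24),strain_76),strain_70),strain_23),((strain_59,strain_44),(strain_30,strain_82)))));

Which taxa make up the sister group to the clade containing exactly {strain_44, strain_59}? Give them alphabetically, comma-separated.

The clade containing exactly {strain_44, strain_59} attaches to the tree at the node subtending ((strain_59,strain_44),(strain_30,strain_82)).
The other lineage descending from that same node — the sister group — is (strain_30,strain_82); its 2 tips in alphabetical order are the answer.

strain_30, strain_82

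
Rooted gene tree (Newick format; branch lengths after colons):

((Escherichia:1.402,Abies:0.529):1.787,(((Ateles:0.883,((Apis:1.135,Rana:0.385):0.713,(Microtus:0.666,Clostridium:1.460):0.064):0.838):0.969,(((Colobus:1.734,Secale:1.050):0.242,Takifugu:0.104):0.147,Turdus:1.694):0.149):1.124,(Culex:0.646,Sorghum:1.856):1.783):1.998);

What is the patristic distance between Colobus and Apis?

5.927

The path runs Colobus → … → MRCA → … → Apis; the MRCA is the node subtending ((Ateles,((Apis,Rana),(Microtus,Clostridium))),(((Colobus,Secale),Takifugu),Turdus)).
Branch lengths along that path: 1.734 + 0.242 + 0.147 + 0.149 + 0.969 + 0.838 + 0.713 + 1.135 = 5.927.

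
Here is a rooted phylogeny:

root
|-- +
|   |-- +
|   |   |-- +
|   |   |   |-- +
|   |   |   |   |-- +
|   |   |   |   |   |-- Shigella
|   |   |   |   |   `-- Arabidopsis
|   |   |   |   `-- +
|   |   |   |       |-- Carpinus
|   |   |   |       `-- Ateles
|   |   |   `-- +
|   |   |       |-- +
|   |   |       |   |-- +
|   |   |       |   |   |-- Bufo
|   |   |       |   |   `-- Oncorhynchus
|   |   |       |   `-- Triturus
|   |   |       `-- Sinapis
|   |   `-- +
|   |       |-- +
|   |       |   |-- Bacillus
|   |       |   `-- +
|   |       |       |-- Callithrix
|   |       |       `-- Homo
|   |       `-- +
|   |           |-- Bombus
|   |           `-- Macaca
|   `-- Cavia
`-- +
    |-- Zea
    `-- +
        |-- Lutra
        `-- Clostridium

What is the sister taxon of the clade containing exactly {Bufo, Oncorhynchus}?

Triturus

The clade containing exactly {Bufo, Oncorhynchus} attaches to the tree at the node subtending ((Bufo,Oncorhynchus),Triturus).
The other lineage descending from that same node — the sister group — is the single tip Triturus.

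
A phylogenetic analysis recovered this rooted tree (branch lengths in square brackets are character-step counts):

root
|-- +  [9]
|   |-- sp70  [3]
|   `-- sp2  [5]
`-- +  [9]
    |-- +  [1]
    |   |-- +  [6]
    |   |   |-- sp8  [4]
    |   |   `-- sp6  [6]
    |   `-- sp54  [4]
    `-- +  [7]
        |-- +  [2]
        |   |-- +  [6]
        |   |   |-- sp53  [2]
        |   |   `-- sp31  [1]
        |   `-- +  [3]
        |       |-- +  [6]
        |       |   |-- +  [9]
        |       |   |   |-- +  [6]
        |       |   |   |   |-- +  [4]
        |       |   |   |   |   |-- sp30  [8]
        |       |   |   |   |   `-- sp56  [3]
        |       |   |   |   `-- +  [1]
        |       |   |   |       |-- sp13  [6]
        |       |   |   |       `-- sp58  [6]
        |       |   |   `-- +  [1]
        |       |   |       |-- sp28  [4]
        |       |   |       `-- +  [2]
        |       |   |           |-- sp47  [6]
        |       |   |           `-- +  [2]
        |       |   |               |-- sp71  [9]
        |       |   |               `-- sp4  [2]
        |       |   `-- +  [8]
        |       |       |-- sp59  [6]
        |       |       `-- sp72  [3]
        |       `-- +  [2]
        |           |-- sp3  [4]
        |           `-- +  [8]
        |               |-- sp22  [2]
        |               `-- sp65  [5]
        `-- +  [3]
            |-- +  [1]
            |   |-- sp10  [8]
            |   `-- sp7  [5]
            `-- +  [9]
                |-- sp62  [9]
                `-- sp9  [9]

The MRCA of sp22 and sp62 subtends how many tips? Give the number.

The MRCA of sp22 and sp62 is the node subtending (((sp53,sp31),(((((sp30,sp56),(sp13,sp58)),(sp28,(sp47,(sp71,sp4)))),(sp59,sp72)),(sp3,(sp22,sp65)))),((sp10,sp7),(sp62,sp9))).
That clade contains 19 terminal taxa: sp10, sp13, sp22, sp28, sp3, sp30, sp31, sp4, sp47, sp53, sp56, sp58, sp59, sp62, sp65, sp7, sp71, sp72, sp9.

19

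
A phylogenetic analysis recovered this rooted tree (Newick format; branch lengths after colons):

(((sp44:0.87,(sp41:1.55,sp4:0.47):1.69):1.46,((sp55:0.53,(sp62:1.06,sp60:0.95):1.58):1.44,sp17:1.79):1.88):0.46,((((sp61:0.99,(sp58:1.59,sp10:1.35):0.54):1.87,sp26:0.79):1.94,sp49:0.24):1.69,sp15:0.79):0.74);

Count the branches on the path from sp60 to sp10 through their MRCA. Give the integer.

11

The MRCA of sp60 and sp10 is the root of the tree.
From sp60 up to that node: 5 branches. From sp10 up to the same node: 6 branches. Total: 5 + 6 = 11.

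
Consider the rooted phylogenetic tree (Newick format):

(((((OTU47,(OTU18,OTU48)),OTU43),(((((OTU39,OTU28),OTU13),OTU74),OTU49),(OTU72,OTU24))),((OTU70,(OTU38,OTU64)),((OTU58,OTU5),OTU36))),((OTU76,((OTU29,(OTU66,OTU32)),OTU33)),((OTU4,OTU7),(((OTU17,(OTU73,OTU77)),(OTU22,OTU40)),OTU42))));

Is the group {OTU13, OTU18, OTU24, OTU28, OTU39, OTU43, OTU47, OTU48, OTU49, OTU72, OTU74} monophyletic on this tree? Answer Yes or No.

The most recent common ancestor of these taxa subtends (((OTU47,(OTU18,OTU48)),OTU43),(((((OTU39,OTU28),OTU13),OTU74),OTU49),(OTU72,OTU24))).
That clade has exactly 11 tips — every listed taxon and nothing else — so the group is monophyletic.

Yes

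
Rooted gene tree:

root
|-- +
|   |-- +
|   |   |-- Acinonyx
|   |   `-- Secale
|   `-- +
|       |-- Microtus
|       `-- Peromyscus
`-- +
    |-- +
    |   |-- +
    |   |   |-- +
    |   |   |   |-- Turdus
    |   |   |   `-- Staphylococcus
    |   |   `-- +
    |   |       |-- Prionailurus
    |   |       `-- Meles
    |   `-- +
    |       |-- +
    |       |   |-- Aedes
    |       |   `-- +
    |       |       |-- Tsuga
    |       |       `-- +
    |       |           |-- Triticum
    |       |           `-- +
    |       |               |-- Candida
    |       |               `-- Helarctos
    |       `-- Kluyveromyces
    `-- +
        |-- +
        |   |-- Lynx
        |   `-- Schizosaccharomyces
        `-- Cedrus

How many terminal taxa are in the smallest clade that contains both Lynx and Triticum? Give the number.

13

The MRCA of Lynx and Triticum is the node subtending ((((Turdus,Staphylococcus),(Prionailurus,Meles)),((Aedes,(Tsuga,(Triticum,(Candida,Helarctos)))),Kluyveromyces)),((Lynx,Schizosaccharomyces),Cedrus)).
That clade contains 13 terminal taxa: Aedes, Candida, Cedrus, Helarctos, Kluyveromyces, Lynx, Meles, Prionailurus, Schizosaccharomyces, Staphylococcus, Triticum, Tsuga, Turdus.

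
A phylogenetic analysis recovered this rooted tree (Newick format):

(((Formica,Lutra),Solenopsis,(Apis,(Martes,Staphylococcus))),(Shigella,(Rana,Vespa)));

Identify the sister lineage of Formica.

Lutra

Formica attaches to the tree at the node subtending (Formica,Lutra).
The other lineage descending from that same node — the sister group — is the single tip Lutra.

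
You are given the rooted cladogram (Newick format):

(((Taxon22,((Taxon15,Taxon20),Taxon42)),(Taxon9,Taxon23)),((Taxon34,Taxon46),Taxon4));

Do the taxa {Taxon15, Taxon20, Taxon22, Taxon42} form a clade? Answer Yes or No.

Yes

The most recent common ancestor of these taxa subtends (Taxon22,((Taxon15,Taxon20),Taxon42)).
That clade has exactly 4 tips — every listed taxon and nothing else — so the group is monophyletic.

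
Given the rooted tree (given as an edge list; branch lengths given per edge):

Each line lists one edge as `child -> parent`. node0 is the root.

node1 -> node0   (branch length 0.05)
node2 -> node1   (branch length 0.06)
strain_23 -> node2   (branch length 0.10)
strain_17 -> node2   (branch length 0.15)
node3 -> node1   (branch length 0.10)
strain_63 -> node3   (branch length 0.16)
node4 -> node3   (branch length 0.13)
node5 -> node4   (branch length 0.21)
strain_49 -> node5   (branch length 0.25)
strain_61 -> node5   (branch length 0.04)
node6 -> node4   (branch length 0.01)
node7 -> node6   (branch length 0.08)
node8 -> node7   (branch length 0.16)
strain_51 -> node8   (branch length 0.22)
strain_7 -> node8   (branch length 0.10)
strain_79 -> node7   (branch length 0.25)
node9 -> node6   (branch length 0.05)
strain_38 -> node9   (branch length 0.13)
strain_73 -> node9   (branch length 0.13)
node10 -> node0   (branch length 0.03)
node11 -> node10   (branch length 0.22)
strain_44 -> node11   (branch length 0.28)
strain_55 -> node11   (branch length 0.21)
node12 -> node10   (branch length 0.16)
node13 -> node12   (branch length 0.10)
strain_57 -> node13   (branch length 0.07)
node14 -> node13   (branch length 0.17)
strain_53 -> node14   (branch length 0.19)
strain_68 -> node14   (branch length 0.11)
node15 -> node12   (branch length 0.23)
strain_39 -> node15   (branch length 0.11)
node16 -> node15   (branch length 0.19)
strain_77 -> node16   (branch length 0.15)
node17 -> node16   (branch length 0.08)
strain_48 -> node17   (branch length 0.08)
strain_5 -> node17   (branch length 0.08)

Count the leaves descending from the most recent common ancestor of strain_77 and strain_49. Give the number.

The MRCA of strain_77 and strain_49 is the root, so the clade is the entire tree.
That clade contains 19 terminal taxa: strain_17, strain_23, strain_38, strain_39, strain_44, strain_48, strain_49, strain_5, strain_51, strain_53, strain_55, strain_57, strain_61, strain_63, strain_68, strain_7, strain_73, strain_77, strain_79.

19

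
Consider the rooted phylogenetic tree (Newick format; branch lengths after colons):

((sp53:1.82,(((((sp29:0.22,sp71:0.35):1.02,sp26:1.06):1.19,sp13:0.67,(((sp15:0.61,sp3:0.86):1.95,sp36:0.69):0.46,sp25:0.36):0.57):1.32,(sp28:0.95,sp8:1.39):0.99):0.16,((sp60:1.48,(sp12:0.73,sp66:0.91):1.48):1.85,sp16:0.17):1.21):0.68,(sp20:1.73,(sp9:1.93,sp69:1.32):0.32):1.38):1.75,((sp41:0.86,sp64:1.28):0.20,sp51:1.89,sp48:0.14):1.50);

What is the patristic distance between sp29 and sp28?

The path runs sp29 → … → MRCA → … → sp28; the MRCA is the node subtending ((((sp29,sp71),sp26),sp13,(((sp15,sp3),sp36),sp25)),(sp28,sp8)).
Branch lengths along that path: 0.22 + 1.02 + 1.19 + 1.32 + 0.99 + 0.95 = 5.69.

5.69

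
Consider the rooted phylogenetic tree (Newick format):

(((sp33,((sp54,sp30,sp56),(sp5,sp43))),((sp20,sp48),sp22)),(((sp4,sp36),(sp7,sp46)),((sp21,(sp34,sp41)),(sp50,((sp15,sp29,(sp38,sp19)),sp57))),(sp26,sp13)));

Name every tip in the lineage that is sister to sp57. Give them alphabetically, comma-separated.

sp15, sp19, sp29, sp38

sp57 attaches to the tree at the node subtending ((sp15,sp29,(sp38,sp19)),sp57).
The other lineage descending from that same node — the sister group — is (sp15,sp29,(sp38,sp19)); its 4 tips in alphabetical order are the answer.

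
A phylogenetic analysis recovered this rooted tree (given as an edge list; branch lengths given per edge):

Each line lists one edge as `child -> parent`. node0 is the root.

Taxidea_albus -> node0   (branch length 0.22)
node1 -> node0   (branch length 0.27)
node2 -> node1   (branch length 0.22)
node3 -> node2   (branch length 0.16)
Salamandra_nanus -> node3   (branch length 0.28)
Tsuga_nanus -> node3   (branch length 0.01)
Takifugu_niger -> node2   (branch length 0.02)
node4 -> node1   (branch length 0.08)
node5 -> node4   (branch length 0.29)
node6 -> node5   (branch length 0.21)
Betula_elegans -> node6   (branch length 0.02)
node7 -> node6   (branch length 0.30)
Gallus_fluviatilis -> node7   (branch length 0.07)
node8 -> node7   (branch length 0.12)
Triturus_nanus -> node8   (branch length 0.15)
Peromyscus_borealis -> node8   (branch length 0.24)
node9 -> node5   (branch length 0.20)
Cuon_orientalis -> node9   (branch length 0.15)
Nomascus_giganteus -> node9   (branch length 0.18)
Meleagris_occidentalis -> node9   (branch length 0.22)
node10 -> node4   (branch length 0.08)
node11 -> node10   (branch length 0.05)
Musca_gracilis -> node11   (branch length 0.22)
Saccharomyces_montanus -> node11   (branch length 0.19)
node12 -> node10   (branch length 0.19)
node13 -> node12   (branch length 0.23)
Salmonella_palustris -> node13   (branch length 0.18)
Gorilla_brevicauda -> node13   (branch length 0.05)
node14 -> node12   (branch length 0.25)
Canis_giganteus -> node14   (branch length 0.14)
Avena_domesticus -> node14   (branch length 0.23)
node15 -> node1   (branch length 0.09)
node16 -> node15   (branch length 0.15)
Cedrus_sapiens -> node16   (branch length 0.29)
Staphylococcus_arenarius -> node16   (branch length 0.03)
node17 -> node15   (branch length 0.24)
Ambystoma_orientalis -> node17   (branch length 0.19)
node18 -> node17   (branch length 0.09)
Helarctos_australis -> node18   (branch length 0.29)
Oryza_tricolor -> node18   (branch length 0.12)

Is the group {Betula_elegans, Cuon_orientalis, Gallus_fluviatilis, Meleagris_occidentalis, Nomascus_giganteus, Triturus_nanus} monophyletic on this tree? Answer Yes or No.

No

The MRCA of the listed taxa subtends ((Betula_elegans,(Gallus_fluviatilis,(Triturus_nanus,Peromyscus_borealis))),(Cuon_orientalis,Nomascus_giganteus,Meleagris_occidentalis)).
That clade also contains Peromyscus_borealis, which is not in the proposed group, so the group is not monophyletic.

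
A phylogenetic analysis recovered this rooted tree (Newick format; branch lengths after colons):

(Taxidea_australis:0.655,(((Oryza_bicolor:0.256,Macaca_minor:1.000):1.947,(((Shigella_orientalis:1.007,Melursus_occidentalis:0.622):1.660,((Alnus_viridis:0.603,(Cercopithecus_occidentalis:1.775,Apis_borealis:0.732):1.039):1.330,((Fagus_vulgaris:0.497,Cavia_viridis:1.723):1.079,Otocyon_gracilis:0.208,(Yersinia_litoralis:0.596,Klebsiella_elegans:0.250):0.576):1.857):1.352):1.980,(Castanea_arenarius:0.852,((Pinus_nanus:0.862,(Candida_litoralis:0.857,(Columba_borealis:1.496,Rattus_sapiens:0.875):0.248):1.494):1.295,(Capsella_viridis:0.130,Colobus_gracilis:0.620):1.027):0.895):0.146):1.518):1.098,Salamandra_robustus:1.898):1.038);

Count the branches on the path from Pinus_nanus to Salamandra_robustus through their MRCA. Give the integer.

7

The MRCA of Pinus_nanus and Salamandra_robustus is the node subtending (((Oryza_bicolor,Macaca_minor),(((Shigella_orientalis,Melursus_occidentalis),((Alnus_viridis,(Cercopithecus_occidentalis,Apis_borealis)),((Fagus_vulgaris,Cavia_viridis),Otocyon_gracilis,(Yersinia_litoralis,Klebsiella_elegans)))),(Castanea_arenarius,((Pinus_nanus,(Candida_litoralis,(Columba_borealis,Rattus_sapiens))),(Capsella_viridis,Colobus_gracilis))))),Salamandra_robustus).
From Pinus_nanus up to that node: 6 branches. From Salamandra_robustus up to the same node: 1 branch. Total: 6 + 1 = 7.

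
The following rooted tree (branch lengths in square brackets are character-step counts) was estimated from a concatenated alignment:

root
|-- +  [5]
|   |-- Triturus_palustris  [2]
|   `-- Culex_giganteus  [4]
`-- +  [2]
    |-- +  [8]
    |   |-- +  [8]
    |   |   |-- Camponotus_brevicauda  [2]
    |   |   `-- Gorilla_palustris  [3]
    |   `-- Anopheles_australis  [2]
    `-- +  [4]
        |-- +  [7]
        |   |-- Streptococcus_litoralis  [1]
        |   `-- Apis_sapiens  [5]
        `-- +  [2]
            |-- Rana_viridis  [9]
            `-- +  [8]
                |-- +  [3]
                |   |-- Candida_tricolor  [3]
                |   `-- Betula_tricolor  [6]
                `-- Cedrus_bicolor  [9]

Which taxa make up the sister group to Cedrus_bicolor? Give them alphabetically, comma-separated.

Betula_tricolor, Candida_tricolor

Cedrus_bicolor attaches to the tree at the node subtending ((Candida_tricolor,Betula_tricolor),Cedrus_bicolor).
The other lineage descending from that same node — the sister group — is (Candida_tricolor,Betula_tricolor); its 2 tips in alphabetical order are the answer.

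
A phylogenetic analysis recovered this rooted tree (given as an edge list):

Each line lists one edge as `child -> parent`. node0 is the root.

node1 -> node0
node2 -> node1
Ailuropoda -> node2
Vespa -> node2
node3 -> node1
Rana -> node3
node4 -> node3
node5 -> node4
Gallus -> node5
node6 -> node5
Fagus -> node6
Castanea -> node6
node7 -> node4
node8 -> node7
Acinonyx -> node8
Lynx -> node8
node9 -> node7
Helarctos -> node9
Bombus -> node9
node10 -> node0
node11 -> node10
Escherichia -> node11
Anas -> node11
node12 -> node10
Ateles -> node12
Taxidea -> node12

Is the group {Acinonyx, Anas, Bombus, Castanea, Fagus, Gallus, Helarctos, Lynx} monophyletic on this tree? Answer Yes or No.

No

The MRCA of the listed taxa is the root, so the smallest clade containing them is the whole tree.
That clade also contains Ailuropoda, Ateles, Escherichia, Rana, Taxidea, Vespa, which are not in the proposed group, so the group is not monophyletic.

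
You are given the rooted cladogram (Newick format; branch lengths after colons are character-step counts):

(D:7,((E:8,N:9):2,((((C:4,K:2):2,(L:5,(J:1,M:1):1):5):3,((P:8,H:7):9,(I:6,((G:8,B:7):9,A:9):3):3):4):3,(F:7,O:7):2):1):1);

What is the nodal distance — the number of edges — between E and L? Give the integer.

7

The MRCA of E and L is the node subtending ((E,N),((((C,K),(L,(J,M))),((P,H),(I,((G,B),A)))),(F,O))).
From E up to that node: 2 branches. From L up to the same node: 5 branches. Total: 2 + 5 = 7.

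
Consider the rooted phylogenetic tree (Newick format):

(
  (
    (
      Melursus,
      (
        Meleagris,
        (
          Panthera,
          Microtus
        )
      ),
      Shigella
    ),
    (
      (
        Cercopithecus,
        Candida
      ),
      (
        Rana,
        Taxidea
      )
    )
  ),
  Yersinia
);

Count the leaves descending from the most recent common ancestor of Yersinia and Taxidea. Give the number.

The MRCA of Yersinia and Taxidea is the root, so the clade is the entire tree.
That clade contains 10 terminal taxa: Candida, Cercopithecus, Meleagris, Melursus, Microtus, Panthera, Rana, Shigella, Taxidea, Yersinia.

10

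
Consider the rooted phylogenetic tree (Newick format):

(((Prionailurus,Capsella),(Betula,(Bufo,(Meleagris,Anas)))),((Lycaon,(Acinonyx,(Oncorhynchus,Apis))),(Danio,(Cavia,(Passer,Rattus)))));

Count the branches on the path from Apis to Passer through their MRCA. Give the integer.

The MRCA of Apis and Passer is the node subtending ((Lycaon,(Acinonyx,(Oncorhynchus,Apis))),(Danio,(Cavia,(Passer,Rattus)))).
From Apis up to that node: 4 branches. From Passer up to the same node: 4 branches. Total: 4 + 4 = 8.

8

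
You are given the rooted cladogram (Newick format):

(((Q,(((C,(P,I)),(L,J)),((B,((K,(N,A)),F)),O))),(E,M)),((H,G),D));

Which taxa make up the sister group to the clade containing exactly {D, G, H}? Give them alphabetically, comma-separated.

A, B, C, E, F, I, J, K, L, M, N, O, P, Q

The clade containing exactly {D, G, H} attaches directly to the root of the tree.
The other lineage descending from that same node — the sister group — is ((Q,(((C,(P,I)),(L,J)),((B,((K,(N,A)),F)),O))),(E,M)); its 14 tips in alphabetical order are the answer.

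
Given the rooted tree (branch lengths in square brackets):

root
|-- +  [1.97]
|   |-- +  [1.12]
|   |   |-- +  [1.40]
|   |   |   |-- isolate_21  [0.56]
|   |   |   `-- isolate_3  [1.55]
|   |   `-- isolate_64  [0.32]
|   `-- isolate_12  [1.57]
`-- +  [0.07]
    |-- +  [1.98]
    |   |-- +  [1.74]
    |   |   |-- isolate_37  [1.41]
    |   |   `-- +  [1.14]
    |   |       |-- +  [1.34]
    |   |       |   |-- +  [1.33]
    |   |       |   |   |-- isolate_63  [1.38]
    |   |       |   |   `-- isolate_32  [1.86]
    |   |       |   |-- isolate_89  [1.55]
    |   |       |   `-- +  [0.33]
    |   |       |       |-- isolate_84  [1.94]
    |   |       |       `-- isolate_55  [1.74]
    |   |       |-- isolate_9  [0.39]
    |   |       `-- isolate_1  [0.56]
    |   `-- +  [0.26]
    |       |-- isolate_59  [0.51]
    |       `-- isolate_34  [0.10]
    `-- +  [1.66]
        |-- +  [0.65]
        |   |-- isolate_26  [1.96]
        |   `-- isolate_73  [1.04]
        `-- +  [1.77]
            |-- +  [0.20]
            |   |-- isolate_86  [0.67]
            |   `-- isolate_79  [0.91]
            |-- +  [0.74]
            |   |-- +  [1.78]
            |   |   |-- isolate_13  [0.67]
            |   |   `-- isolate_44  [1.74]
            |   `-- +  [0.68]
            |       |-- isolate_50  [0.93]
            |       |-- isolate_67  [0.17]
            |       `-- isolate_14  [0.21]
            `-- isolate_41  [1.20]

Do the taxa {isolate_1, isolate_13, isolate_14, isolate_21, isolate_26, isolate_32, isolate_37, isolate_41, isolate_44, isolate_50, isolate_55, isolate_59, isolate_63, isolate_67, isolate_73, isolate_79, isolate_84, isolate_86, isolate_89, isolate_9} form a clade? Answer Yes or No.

No

The MRCA of the listed taxa is the root, so the smallest clade containing them is the whole tree.
That clade also contains isolate_12, isolate_3, isolate_34, isolate_64, which are not in the proposed group, so the group is not monophyletic.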